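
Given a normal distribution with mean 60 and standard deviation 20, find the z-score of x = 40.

-1

Step 1: Recall the z-score formula: z = (x - mu) / sigma
Step 2: Substitute values: z = (40 - 60) / 20
Step 3: z = -20 / 20 = -1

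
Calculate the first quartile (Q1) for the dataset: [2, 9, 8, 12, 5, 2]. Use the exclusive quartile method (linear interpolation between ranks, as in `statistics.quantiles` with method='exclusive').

2

Step 1: Sort the data: [2, 2, 5, 8, 9, 12]
Step 2: n = 6
Step 3: Using the exclusive quartile method:
  Q1 = 2
  Q2 (median) = 6.5
  Q3 = 9.75
  IQR = Q3 - Q1 = 9.75 - 2 = 7.75
Step 4: Q1 = 2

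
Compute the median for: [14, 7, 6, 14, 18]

14

Step 1: Sort the data in ascending order: [6, 7, 14, 14, 18]
Step 2: The number of values is n = 5.
Step 3: Since n is odd, the median is the middle value at position 3: 14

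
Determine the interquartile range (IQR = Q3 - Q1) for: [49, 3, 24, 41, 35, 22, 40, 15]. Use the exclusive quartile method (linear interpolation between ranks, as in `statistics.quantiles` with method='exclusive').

24

Step 1: Sort the data: [3, 15, 22, 24, 35, 40, 41, 49]
Step 2: n = 8
Step 3: Using the exclusive quartile method:
  Q1 = 16.75
  Q2 (median) = 29.5
  Q3 = 40.75
  IQR = Q3 - Q1 = 40.75 - 16.75 = 24
Step 4: IQR = 24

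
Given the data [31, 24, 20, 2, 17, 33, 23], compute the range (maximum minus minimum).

31

Step 1: Identify the maximum value: max = 33
Step 2: Identify the minimum value: min = 2
Step 3: Range = max - min = 33 - 2 = 31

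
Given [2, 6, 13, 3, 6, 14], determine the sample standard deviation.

5.0465

Step 1: Compute the mean: 7.3333
Step 2: Sum of squared deviations from the mean: 127.3333
Step 3: Sample variance = 127.3333 / 5 = 25.4667
Step 4: Standard deviation = sqrt(25.4667) = 5.0465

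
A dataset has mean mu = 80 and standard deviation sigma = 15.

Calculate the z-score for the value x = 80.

0

Step 1: Recall the z-score formula: z = (x - mu) / sigma
Step 2: Substitute values: z = (80 - 80) / 15
Step 3: z = 0 / 15 = 0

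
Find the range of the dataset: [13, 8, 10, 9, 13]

5

Step 1: Identify the maximum value: max = 13
Step 2: Identify the minimum value: min = 8
Step 3: Range = max - min = 13 - 8 = 5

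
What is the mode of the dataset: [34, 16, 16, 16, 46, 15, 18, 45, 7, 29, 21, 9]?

16

Step 1: Count the frequency of each value:
  7: appears 1 time(s)
  9: appears 1 time(s)
  15: appears 1 time(s)
  16: appears 3 time(s)
  18: appears 1 time(s)
  21: appears 1 time(s)
  29: appears 1 time(s)
  34: appears 1 time(s)
  45: appears 1 time(s)
  46: appears 1 time(s)
Step 2: The value 16 appears most frequently (3 times).
Step 3: Mode = 16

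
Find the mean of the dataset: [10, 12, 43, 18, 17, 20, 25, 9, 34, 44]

23.2

Step 1: Sum all values: 10 + 12 + 43 + 18 + 17 + 20 + 25 + 9 + 34 + 44 = 232
Step 2: Count the number of values: n = 10
Step 3: Mean = sum / n = 232 / 10 = 23.2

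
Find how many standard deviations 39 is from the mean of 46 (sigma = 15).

-0.4667

Step 1: Recall the z-score formula: z = (x - mu) / sigma
Step 2: Substitute values: z = (39 - 46) / 15
Step 3: z = -7 / 15 = -0.4667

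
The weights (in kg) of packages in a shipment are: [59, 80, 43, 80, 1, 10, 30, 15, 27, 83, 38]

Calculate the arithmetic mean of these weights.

42.3636

Step 1: Sum all values: 59 + 80 + 43 + 80 + 1 + 10 + 30 + 15 + 27 + 83 + 38 = 466
Step 2: Count the number of values: n = 11
Step 3: Mean = sum / n = 466 / 11 = 42.3636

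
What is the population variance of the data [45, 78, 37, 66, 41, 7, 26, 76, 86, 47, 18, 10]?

667.8542

Step 1: Compute the mean: (45 + 78 + 37 + 66 + 41 + 7 + 26 + 76 + 86 + 47 + 18 + 10) / 12 = 44.75
Step 2: Compute squared deviations from the mean:
  (45 - 44.75)^2 = 0.0625
  (78 - 44.75)^2 = 1105.5625
  (37 - 44.75)^2 = 60.0625
  (66 - 44.75)^2 = 451.5625
  (41 - 44.75)^2 = 14.0625
  (7 - 44.75)^2 = 1425.0625
  (26 - 44.75)^2 = 351.5625
  (76 - 44.75)^2 = 976.5625
  (86 - 44.75)^2 = 1701.5625
  (47 - 44.75)^2 = 5.0625
  (18 - 44.75)^2 = 715.5625
  (10 - 44.75)^2 = 1207.5625
Step 3: Sum of squared deviations = 8014.25
Step 4: Population variance = 8014.25 / 12 = 667.8542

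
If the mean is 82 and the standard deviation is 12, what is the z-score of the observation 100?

1.5

Step 1: Recall the z-score formula: z = (x - mu) / sigma
Step 2: Substitute values: z = (100 - 82) / 12
Step 3: z = 18 / 12 = 1.5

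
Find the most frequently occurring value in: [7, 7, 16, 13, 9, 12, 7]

7

Step 1: Count the frequency of each value:
  7: appears 3 time(s)
  9: appears 1 time(s)
  12: appears 1 time(s)
  13: appears 1 time(s)
  16: appears 1 time(s)
Step 2: The value 7 appears most frequently (3 times).
Step 3: Mode = 7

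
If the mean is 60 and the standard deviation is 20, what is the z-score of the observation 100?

2

Step 1: Recall the z-score formula: z = (x - mu) / sigma
Step 2: Substitute values: z = (100 - 60) / 20
Step 3: z = 40 / 20 = 2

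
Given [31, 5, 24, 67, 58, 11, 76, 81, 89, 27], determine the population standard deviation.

29.2009

Step 1: Compute the mean: 46.9
Step 2: Sum of squared deviations from the mean: 8526.9
Step 3: Population variance = 8526.9 / 10 = 852.69
Step 4: Standard deviation = sqrt(852.69) = 29.2009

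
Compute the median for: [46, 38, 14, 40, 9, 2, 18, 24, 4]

18

Step 1: Sort the data in ascending order: [2, 4, 9, 14, 18, 24, 38, 40, 46]
Step 2: The number of values is n = 9.
Step 3: Since n is odd, the median is the middle value at position 5: 18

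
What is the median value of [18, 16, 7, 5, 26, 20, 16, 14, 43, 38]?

17

Step 1: Sort the data in ascending order: [5, 7, 14, 16, 16, 18, 20, 26, 38, 43]
Step 2: The number of values is n = 10.
Step 3: Since n is even, the median is the average of positions 5 and 6:
  Median = (16 + 18) / 2 = 17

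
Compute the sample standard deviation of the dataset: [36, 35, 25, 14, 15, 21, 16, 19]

8.7004

Step 1: Compute the mean: 22.625
Step 2: Sum of squared deviations from the mean: 529.875
Step 3: Sample variance = 529.875 / 7 = 75.6964
Step 4: Standard deviation = sqrt(75.6964) = 8.7004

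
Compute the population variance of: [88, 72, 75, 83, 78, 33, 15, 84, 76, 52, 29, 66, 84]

538.1775

Step 1: Compute the mean: (88 + 72 + 75 + 83 + 78 + 33 + 15 + 84 + 76 + 52 + 29 + 66 + 84) / 13 = 64.2308
Step 2: Compute squared deviations from the mean:
  (88 - 64.2308)^2 = 564.9763
  (72 - 64.2308)^2 = 60.3609
  (75 - 64.2308)^2 = 115.9763
  (83 - 64.2308)^2 = 352.284
  (78 - 64.2308)^2 = 189.5917
  (33 - 64.2308)^2 = 975.3609
  (15 - 64.2308)^2 = 2423.6686
  (84 - 64.2308)^2 = 390.8225
  (76 - 64.2308)^2 = 138.5148
  (52 - 64.2308)^2 = 149.5917
  (29 - 64.2308)^2 = 1241.2071
  (66 - 64.2308)^2 = 3.1302
  (84 - 64.2308)^2 = 390.8225
Step 3: Sum of squared deviations = 6996.3077
Step 4: Population variance = 6996.3077 / 13 = 538.1775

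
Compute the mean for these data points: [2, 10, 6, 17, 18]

10.6

Step 1: Sum all values: 2 + 10 + 6 + 17 + 18 = 53
Step 2: Count the number of values: n = 5
Step 3: Mean = sum / n = 53 / 5 = 10.6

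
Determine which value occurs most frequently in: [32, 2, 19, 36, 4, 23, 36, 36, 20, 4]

36

Step 1: Count the frequency of each value:
  2: appears 1 time(s)
  4: appears 2 time(s)
  19: appears 1 time(s)
  20: appears 1 time(s)
  23: appears 1 time(s)
  32: appears 1 time(s)
  36: appears 3 time(s)
Step 2: The value 36 appears most frequently (3 times).
Step 3: Mode = 36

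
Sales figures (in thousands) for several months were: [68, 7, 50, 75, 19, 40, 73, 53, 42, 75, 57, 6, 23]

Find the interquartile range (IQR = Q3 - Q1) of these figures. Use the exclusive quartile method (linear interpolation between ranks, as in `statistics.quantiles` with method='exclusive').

49.5

Step 1: Sort the data: [6, 7, 19, 23, 40, 42, 50, 53, 57, 68, 73, 75, 75]
Step 2: n = 13
Step 3: Using the exclusive quartile method:
  Q1 = 21
  Q2 (median) = 50
  Q3 = 70.5
  IQR = Q3 - Q1 = 70.5 - 21 = 49.5
Step 4: IQR = 49.5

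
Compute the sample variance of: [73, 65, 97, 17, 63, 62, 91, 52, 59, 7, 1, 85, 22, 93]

1053.7198

Step 1: Compute the mean: (73 + 65 + 97 + 17 + 63 + 62 + 91 + 52 + 59 + 7 + 1 + 85 + 22 + 93) / 14 = 56.2143
Step 2: Compute squared deviations from the mean:
  (73 - 56.2143)^2 = 281.7602
  (65 - 56.2143)^2 = 77.1888
  (97 - 56.2143)^2 = 1663.4745
  (17 - 56.2143)^2 = 1537.7602
  (63 - 56.2143)^2 = 46.0459
  (62 - 56.2143)^2 = 33.4745
  (91 - 56.2143)^2 = 1210.0459
  (52 - 56.2143)^2 = 17.7602
  (59 - 56.2143)^2 = 7.7602
  (7 - 56.2143)^2 = 2422.0459
  (1 - 56.2143)^2 = 3048.6173
  (85 - 56.2143)^2 = 828.6173
  (22 - 56.2143)^2 = 1170.6173
  (93 - 56.2143)^2 = 1353.1888
Step 3: Sum of squared deviations = 13698.3571
Step 4: Sample variance = 13698.3571 / 13 = 1053.7198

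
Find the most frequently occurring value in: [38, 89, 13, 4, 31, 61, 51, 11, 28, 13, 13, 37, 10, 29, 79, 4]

13

Step 1: Count the frequency of each value:
  4: appears 2 time(s)
  10: appears 1 time(s)
  11: appears 1 time(s)
  13: appears 3 time(s)
  28: appears 1 time(s)
  29: appears 1 time(s)
  31: appears 1 time(s)
  37: appears 1 time(s)
  38: appears 1 time(s)
  51: appears 1 time(s)
  61: appears 1 time(s)
  79: appears 1 time(s)
  89: appears 1 time(s)
Step 2: The value 13 appears most frequently (3 times).
Step 3: Mode = 13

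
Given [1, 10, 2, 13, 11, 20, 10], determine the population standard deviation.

6.0204

Step 1: Compute the mean: 9.5714
Step 2: Sum of squared deviations from the mean: 253.7143
Step 3: Population variance = 253.7143 / 7 = 36.2449
Step 4: Standard deviation = sqrt(36.2449) = 6.0204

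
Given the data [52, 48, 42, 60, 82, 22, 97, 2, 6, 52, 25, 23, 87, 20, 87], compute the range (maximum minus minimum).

95

Step 1: Identify the maximum value: max = 97
Step 2: Identify the minimum value: min = 2
Step 3: Range = max - min = 97 - 2 = 95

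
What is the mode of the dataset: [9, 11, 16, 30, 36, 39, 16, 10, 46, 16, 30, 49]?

16

Step 1: Count the frequency of each value:
  9: appears 1 time(s)
  10: appears 1 time(s)
  11: appears 1 time(s)
  16: appears 3 time(s)
  30: appears 2 time(s)
  36: appears 1 time(s)
  39: appears 1 time(s)
  46: appears 1 time(s)
  49: appears 1 time(s)
Step 2: The value 16 appears most frequently (3 times).
Step 3: Mode = 16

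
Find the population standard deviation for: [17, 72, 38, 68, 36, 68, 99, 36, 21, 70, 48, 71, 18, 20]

24.9927

Step 1: Compute the mean: 48.7143
Step 2: Sum of squared deviations from the mean: 8744.8571
Step 3: Population variance = 8744.8571 / 14 = 624.6327
Step 4: Standard deviation = sqrt(624.6327) = 24.9927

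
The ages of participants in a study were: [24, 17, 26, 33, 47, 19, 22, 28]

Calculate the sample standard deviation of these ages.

9.5319

Step 1: Compute the mean: 27
Step 2: Sum of squared deviations from the mean: 636
Step 3: Sample variance = 636 / 7 = 90.8571
Step 4: Standard deviation = sqrt(90.8571) = 9.5319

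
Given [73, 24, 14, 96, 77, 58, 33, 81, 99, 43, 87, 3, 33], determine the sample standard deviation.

32.3899

Step 1: Compute the mean: 55.4615
Step 2: Sum of squared deviations from the mean: 12589.2308
Step 3: Sample variance = 12589.2308 / 12 = 1049.1026
Step 4: Standard deviation = sqrt(1049.1026) = 32.3899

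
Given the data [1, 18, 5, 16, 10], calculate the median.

10

Step 1: Sort the data in ascending order: [1, 5, 10, 16, 18]
Step 2: The number of values is n = 5.
Step 3: Since n is odd, the median is the middle value at position 3: 10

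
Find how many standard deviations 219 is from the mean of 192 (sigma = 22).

1.2273

Step 1: Recall the z-score formula: z = (x - mu) / sigma
Step 2: Substitute values: z = (219 - 192) / 22
Step 3: z = 27 / 22 = 1.2273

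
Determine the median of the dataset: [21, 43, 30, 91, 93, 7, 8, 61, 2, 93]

36.5

Step 1: Sort the data in ascending order: [2, 7, 8, 21, 30, 43, 61, 91, 93, 93]
Step 2: The number of values is n = 10.
Step 3: Since n is even, the median is the average of positions 5 and 6:
  Median = (30 + 43) / 2 = 36.5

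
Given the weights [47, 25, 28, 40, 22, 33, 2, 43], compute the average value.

30

Step 1: Sum all values: 47 + 25 + 28 + 40 + 22 + 33 + 2 + 43 = 240
Step 2: Count the number of values: n = 8
Step 3: Mean = sum / n = 240 / 8 = 30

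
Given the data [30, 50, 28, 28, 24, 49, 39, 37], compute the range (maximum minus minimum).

26

Step 1: Identify the maximum value: max = 50
Step 2: Identify the minimum value: min = 24
Step 3: Range = max - min = 50 - 24 = 26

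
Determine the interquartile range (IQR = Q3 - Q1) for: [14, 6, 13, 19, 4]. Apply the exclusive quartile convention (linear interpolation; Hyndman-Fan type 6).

11.5

Step 1: Sort the data: [4, 6, 13, 14, 19]
Step 2: n = 5
Step 3: Using the exclusive quartile method:
  Q1 = 5
  Q2 (median) = 13
  Q3 = 16.5
  IQR = Q3 - Q1 = 16.5 - 5 = 11.5
Step 4: IQR = 11.5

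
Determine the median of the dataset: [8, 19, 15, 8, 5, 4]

8

Step 1: Sort the data in ascending order: [4, 5, 8, 8, 15, 19]
Step 2: The number of values is n = 6.
Step 3: Since n is even, the median is the average of positions 3 and 4:
  Median = (8 + 8) / 2 = 8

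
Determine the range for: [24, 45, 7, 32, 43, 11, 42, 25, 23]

38

Step 1: Identify the maximum value: max = 45
Step 2: Identify the minimum value: min = 7
Step 3: Range = max - min = 45 - 7 = 38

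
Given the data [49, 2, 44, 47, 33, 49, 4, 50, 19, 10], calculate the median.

38.5

Step 1: Sort the data in ascending order: [2, 4, 10, 19, 33, 44, 47, 49, 49, 50]
Step 2: The number of values is n = 10.
Step 3: Since n is even, the median is the average of positions 5 and 6:
  Median = (33 + 44) / 2 = 38.5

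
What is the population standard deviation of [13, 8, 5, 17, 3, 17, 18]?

5.7534

Step 1: Compute the mean: 11.5714
Step 2: Sum of squared deviations from the mean: 231.7143
Step 3: Population variance = 231.7143 / 7 = 33.102
Step 4: Standard deviation = sqrt(33.102) = 5.7534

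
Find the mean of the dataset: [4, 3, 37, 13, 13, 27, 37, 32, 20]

20.6667

Step 1: Sum all values: 4 + 3 + 37 + 13 + 13 + 27 + 37 + 32 + 20 = 186
Step 2: Count the number of values: n = 9
Step 3: Mean = sum / n = 186 / 9 = 20.6667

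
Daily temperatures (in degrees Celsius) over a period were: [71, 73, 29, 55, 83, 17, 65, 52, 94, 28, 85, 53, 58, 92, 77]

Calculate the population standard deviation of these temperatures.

22.8703

Step 1: Compute the mean: 62.1333
Step 2: Sum of squared deviations from the mean: 7845.7333
Step 3: Population variance = 7845.7333 / 15 = 523.0489
Step 4: Standard deviation = sqrt(523.0489) = 22.8703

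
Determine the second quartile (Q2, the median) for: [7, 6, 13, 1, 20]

7

Step 1: Sort the data: [1, 6, 7, 13, 20]
Step 2: n = 5
Step 3: Q2 is the median. Since n is odd, it is the middle value at position 3: 7
Step 4: Q2 = 7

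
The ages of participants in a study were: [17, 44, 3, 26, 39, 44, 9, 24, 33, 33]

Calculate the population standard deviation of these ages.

13.4298

Step 1: Compute the mean: 27.2
Step 2: Sum of squared deviations from the mean: 1803.6
Step 3: Population variance = 1803.6 / 10 = 180.36
Step 4: Standard deviation = sqrt(180.36) = 13.4298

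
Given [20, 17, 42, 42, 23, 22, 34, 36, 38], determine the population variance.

87.1358

Step 1: Compute the mean: (20 + 17 + 42 + 42 + 23 + 22 + 34 + 36 + 38) / 9 = 30.4444
Step 2: Compute squared deviations from the mean:
  (20 - 30.4444)^2 = 109.0864
  (17 - 30.4444)^2 = 180.7531
  (42 - 30.4444)^2 = 133.5309
  (42 - 30.4444)^2 = 133.5309
  (23 - 30.4444)^2 = 55.4198
  (22 - 30.4444)^2 = 71.3086
  (34 - 30.4444)^2 = 12.642
  (36 - 30.4444)^2 = 30.8642
  (38 - 30.4444)^2 = 57.0864
Step 3: Sum of squared deviations = 784.2222
Step 4: Population variance = 784.2222 / 9 = 87.1358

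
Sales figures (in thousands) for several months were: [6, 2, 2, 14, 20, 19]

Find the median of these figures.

10

Step 1: Sort the data in ascending order: [2, 2, 6, 14, 19, 20]
Step 2: The number of values is n = 6.
Step 3: Since n is even, the median is the average of positions 3 and 4:
  Median = (6 + 14) / 2 = 10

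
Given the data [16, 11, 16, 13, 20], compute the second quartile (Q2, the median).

16

Step 1: Sort the data: [11, 13, 16, 16, 20]
Step 2: n = 5
Step 3: Q2 is the median. Since n is odd, it is the middle value at position 3: 16
Step 4: Q2 = 16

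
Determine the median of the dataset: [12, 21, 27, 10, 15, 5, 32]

15

Step 1: Sort the data in ascending order: [5, 10, 12, 15, 21, 27, 32]
Step 2: The number of values is n = 7.
Step 3: Since n is odd, the median is the middle value at position 4: 15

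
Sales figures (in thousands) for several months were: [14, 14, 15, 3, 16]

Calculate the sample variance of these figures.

28.3

Step 1: Compute the mean: (14 + 14 + 15 + 3 + 16) / 5 = 12.4
Step 2: Compute squared deviations from the mean:
  (14 - 12.4)^2 = 2.56
  (14 - 12.4)^2 = 2.56
  (15 - 12.4)^2 = 6.76
  (3 - 12.4)^2 = 88.36
  (16 - 12.4)^2 = 12.96
Step 3: Sum of squared deviations = 113.2
Step 4: Sample variance = 113.2 / 4 = 28.3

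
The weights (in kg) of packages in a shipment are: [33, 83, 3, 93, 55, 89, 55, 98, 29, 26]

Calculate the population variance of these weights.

991.84

Step 1: Compute the mean: (33 + 83 + 3 + 93 + 55 + 89 + 55 + 98 + 29 + 26) / 10 = 56.4
Step 2: Compute squared deviations from the mean:
  (33 - 56.4)^2 = 547.56
  (83 - 56.4)^2 = 707.56
  (3 - 56.4)^2 = 2851.56
  (93 - 56.4)^2 = 1339.56
  (55 - 56.4)^2 = 1.96
  (89 - 56.4)^2 = 1062.76
  (55 - 56.4)^2 = 1.96
  (98 - 56.4)^2 = 1730.56
  (29 - 56.4)^2 = 750.76
  (26 - 56.4)^2 = 924.16
Step 3: Sum of squared deviations = 9918.4
Step 4: Population variance = 9918.4 / 10 = 991.84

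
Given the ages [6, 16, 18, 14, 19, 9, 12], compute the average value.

13.4286

Step 1: Sum all values: 6 + 16 + 18 + 14 + 19 + 9 + 12 = 94
Step 2: Count the number of values: n = 7
Step 3: Mean = sum / n = 94 / 7 = 13.4286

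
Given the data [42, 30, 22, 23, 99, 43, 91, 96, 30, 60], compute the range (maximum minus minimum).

77

Step 1: Identify the maximum value: max = 99
Step 2: Identify the minimum value: min = 22
Step 3: Range = max - min = 99 - 22 = 77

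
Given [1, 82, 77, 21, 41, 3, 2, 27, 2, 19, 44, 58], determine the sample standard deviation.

29.1375

Step 1: Compute the mean: 31.4167
Step 2: Sum of squared deviations from the mean: 9338.9167
Step 3: Sample variance = 9338.9167 / 11 = 848.9924
Step 4: Standard deviation = sqrt(848.9924) = 29.1375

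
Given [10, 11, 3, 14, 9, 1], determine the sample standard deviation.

4.98

Step 1: Compute the mean: 8
Step 2: Sum of squared deviations from the mean: 124
Step 3: Sample variance = 124 / 5 = 24.8
Step 4: Standard deviation = sqrt(24.8) = 4.98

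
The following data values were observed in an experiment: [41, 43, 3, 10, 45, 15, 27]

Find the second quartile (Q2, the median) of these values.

27

Step 1: Sort the data: [3, 10, 15, 27, 41, 43, 45]
Step 2: n = 7
Step 3: Q2 is the median. Since n is odd, it is the middle value at position 4: 27
Step 4: Q2 = 27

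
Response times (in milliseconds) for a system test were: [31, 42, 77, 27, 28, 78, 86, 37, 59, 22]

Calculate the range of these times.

64

Step 1: Identify the maximum value: max = 86
Step 2: Identify the minimum value: min = 22
Step 3: Range = max - min = 86 - 22 = 64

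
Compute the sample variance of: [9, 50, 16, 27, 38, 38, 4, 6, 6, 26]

264.2222

Step 1: Compute the mean: (9 + 50 + 16 + 27 + 38 + 38 + 4 + 6 + 6 + 26) / 10 = 22
Step 2: Compute squared deviations from the mean:
  (9 - 22)^2 = 169
  (50 - 22)^2 = 784
  (16 - 22)^2 = 36
  (27 - 22)^2 = 25
  (38 - 22)^2 = 256
  (38 - 22)^2 = 256
  (4 - 22)^2 = 324
  (6 - 22)^2 = 256
  (6 - 22)^2 = 256
  (26 - 22)^2 = 16
Step 3: Sum of squared deviations = 2378
Step 4: Sample variance = 2378 / 9 = 264.2222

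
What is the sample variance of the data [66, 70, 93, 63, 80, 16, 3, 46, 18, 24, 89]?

1014.6545

Step 1: Compute the mean: (66 + 70 + 93 + 63 + 80 + 16 + 3 + 46 + 18 + 24 + 89) / 11 = 51.6364
Step 2: Compute squared deviations from the mean:
  (66 - 51.6364)^2 = 206.314
  (70 - 51.6364)^2 = 337.2231
  (93 - 51.6364)^2 = 1710.9504
  (63 - 51.6364)^2 = 129.1322
  (80 - 51.6364)^2 = 804.4959
  (16 - 51.6364)^2 = 1269.9504
  (3 - 51.6364)^2 = 2365.4959
  (46 - 51.6364)^2 = 31.7686
  (18 - 51.6364)^2 = 1131.405
  (24 - 51.6364)^2 = 763.7686
  (89 - 51.6364)^2 = 1396.0413
Step 3: Sum of squared deviations = 10146.5455
Step 4: Sample variance = 10146.5455 / 10 = 1014.6545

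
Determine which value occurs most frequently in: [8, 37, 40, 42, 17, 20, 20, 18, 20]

20

Step 1: Count the frequency of each value:
  8: appears 1 time(s)
  17: appears 1 time(s)
  18: appears 1 time(s)
  20: appears 3 time(s)
  37: appears 1 time(s)
  40: appears 1 time(s)
  42: appears 1 time(s)
Step 2: The value 20 appears most frequently (3 times).
Step 3: Mode = 20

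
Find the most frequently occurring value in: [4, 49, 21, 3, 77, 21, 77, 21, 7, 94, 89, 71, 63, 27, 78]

21

Step 1: Count the frequency of each value:
  3: appears 1 time(s)
  4: appears 1 time(s)
  7: appears 1 time(s)
  21: appears 3 time(s)
  27: appears 1 time(s)
  49: appears 1 time(s)
  63: appears 1 time(s)
  71: appears 1 time(s)
  77: appears 2 time(s)
  78: appears 1 time(s)
  89: appears 1 time(s)
  94: appears 1 time(s)
Step 2: The value 21 appears most frequently (3 times).
Step 3: Mode = 21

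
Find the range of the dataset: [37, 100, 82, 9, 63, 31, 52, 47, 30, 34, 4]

96

Step 1: Identify the maximum value: max = 100
Step 2: Identify the minimum value: min = 4
Step 3: Range = max - min = 100 - 4 = 96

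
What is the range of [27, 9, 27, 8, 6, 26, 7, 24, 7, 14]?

21

Step 1: Identify the maximum value: max = 27
Step 2: Identify the minimum value: min = 6
Step 3: Range = max - min = 27 - 6 = 21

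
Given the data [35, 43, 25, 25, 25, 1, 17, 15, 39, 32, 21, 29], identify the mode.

25

Step 1: Count the frequency of each value:
  1: appears 1 time(s)
  15: appears 1 time(s)
  17: appears 1 time(s)
  21: appears 1 time(s)
  25: appears 3 time(s)
  29: appears 1 time(s)
  32: appears 1 time(s)
  35: appears 1 time(s)
  39: appears 1 time(s)
  43: appears 1 time(s)
Step 2: The value 25 appears most frequently (3 times).
Step 3: Mode = 25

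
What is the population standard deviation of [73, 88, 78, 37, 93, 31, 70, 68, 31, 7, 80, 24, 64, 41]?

25.9215

Step 1: Compute the mean: 56.0714
Step 2: Sum of squared deviations from the mean: 9406.9286
Step 3: Population variance = 9406.9286 / 14 = 671.9235
Step 4: Standard deviation = sqrt(671.9235) = 25.9215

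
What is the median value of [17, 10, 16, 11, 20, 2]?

13.5

Step 1: Sort the data in ascending order: [2, 10, 11, 16, 17, 20]
Step 2: The number of values is n = 6.
Step 3: Since n is even, the median is the average of positions 3 and 4:
  Median = (11 + 16) / 2 = 13.5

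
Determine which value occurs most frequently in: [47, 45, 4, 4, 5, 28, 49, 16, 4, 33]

4

Step 1: Count the frequency of each value:
  4: appears 3 time(s)
  5: appears 1 time(s)
  16: appears 1 time(s)
  28: appears 1 time(s)
  33: appears 1 time(s)
  45: appears 1 time(s)
  47: appears 1 time(s)
  49: appears 1 time(s)
Step 2: The value 4 appears most frequently (3 times).
Step 3: Mode = 4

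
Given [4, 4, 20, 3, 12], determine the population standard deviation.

6.5605

Step 1: Compute the mean: 8.6
Step 2: Sum of squared deviations from the mean: 215.2
Step 3: Population variance = 215.2 / 5 = 43.04
Step 4: Standard deviation = sqrt(43.04) = 6.5605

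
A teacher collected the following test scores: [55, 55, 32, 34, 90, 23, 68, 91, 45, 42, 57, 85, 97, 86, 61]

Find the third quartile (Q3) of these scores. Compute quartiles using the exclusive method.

86

Step 1: Sort the data: [23, 32, 34, 42, 45, 55, 55, 57, 61, 68, 85, 86, 90, 91, 97]
Step 2: n = 15
Step 3: Using the exclusive quartile method:
  Q1 = 42
  Q2 (median) = 57
  Q3 = 86
  IQR = Q3 - Q1 = 86 - 42 = 44
Step 4: Q3 = 86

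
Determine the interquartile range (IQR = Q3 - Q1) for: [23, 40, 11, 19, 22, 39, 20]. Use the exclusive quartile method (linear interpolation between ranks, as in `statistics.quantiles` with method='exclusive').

20

Step 1: Sort the data: [11, 19, 20, 22, 23, 39, 40]
Step 2: n = 7
Step 3: Using the exclusive quartile method:
  Q1 = 19
  Q2 (median) = 22
  Q3 = 39
  IQR = Q3 - Q1 = 39 - 19 = 20
Step 4: IQR = 20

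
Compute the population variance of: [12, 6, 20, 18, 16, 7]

28.1389

Step 1: Compute the mean: (12 + 6 + 20 + 18 + 16 + 7) / 6 = 13.1667
Step 2: Compute squared deviations from the mean:
  (12 - 13.1667)^2 = 1.3611
  (6 - 13.1667)^2 = 51.3611
  (20 - 13.1667)^2 = 46.6944
  (18 - 13.1667)^2 = 23.3611
  (16 - 13.1667)^2 = 8.0278
  (7 - 13.1667)^2 = 38.0278
Step 3: Sum of squared deviations = 168.8333
Step 4: Population variance = 168.8333 / 6 = 28.1389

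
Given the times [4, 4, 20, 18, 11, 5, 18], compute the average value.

11.4286

Step 1: Sum all values: 4 + 4 + 20 + 18 + 11 + 5 + 18 = 80
Step 2: Count the number of values: n = 7
Step 3: Mean = sum / n = 80 / 7 = 11.4286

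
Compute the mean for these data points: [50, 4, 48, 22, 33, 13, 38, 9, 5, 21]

24.3

Step 1: Sum all values: 50 + 4 + 48 + 22 + 33 + 13 + 38 + 9 + 5 + 21 = 243
Step 2: Count the number of values: n = 10
Step 3: Mean = sum / n = 243 / 10 = 24.3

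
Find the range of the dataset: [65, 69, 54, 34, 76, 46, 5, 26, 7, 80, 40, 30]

75

Step 1: Identify the maximum value: max = 80
Step 2: Identify the minimum value: min = 5
Step 3: Range = max - min = 80 - 5 = 75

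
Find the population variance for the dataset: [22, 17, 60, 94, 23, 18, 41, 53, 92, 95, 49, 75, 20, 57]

792.6939

Step 1: Compute the mean: (22 + 17 + 60 + 94 + 23 + 18 + 41 + 53 + 92 + 95 + 49 + 75 + 20 + 57) / 14 = 51.1429
Step 2: Compute squared deviations from the mean:
  (22 - 51.1429)^2 = 849.3061
  (17 - 51.1429)^2 = 1165.7347
  (60 - 51.1429)^2 = 78.449
  (94 - 51.1429)^2 = 1836.7347
  (23 - 51.1429)^2 = 792.0204
  (18 - 51.1429)^2 = 1098.449
  (41 - 51.1429)^2 = 102.8776
  (53 - 51.1429)^2 = 3.449
  (92 - 51.1429)^2 = 1669.3061
  (95 - 51.1429)^2 = 1923.449
  (49 - 51.1429)^2 = 4.5918
  (75 - 51.1429)^2 = 569.1633
  (20 - 51.1429)^2 = 969.8776
  (57 - 51.1429)^2 = 34.3061
Step 3: Sum of squared deviations = 11097.7143
Step 4: Population variance = 11097.7143 / 14 = 792.6939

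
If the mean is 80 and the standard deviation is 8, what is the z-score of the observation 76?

-0.5

Step 1: Recall the z-score formula: z = (x - mu) / sigma
Step 2: Substitute values: z = (76 - 80) / 8
Step 3: z = -4 / 8 = -0.5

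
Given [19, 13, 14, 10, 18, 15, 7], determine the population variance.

15.3469

Step 1: Compute the mean: (19 + 13 + 14 + 10 + 18 + 15 + 7) / 7 = 13.7143
Step 2: Compute squared deviations from the mean:
  (19 - 13.7143)^2 = 27.9388
  (13 - 13.7143)^2 = 0.5102
  (14 - 13.7143)^2 = 0.0816
  (10 - 13.7143)^2 = 13.7959
  (18 - 13.7143)^2 = 18.3673
  (15 - 13.7143)^2 = 1.6531
  (7 - 13.7143)^2 = 45.0816
Step 3: Sum of squared deviations = 107.4286
Step 4: Population variance = 107.4286 / 7 = 15.3469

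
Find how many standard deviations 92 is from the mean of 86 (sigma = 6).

1

Step 1: Recall the z-score formula: z = (x - mu) / sigma
Step 2: Substitute values: z = (92 - 86) / 6
Step 3: z = 6 / 6 = 1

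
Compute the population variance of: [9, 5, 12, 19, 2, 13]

30.6667

Step 1: Compute the mean: (9 + 5 + 12 + 19 + 2 + 13) / 6 = 10
Step 2: Compute squared deviations from the mean:
  (9 - 10)^2 = 1
  (5 - 10)^2 = 25
  (12 - 10)^2 = 4
  (19 - 10)^2 = 81
  (2 - 10)^2 = 64
  (13 - 10)^2 = 9
Step 3: Sum of squared deviations = 184
Step 4: Population variance = 184 / 6 = 30.6667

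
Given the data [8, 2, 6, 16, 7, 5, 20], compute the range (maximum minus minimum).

18

Step 1: Identify the maximum value: max = 20
Step 2: Identify the minimum value: min = 2
Step 3: Range = max - min = 20 - 2 = 18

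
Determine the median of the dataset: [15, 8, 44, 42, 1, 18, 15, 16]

15.5

Step 1: Sort the data in ascending order: [1, 8, 15, 15, 16, 18, 42, 44]
Step 2: The number of values is n = 8.
Step 3: Since n is even, the median is the average of positions 4 and 5:
  Median = (15 + 16) / 2 = 15.5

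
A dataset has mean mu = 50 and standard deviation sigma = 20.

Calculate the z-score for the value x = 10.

-2

Step 1: Recall the z-score formula: z = (x - mu) / sigma
Step 2: Substitute values: z = (10 - 50) / 20
Step 3: z = -40 / 20 = -2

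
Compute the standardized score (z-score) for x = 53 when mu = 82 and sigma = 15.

-1.9333

Step 1: Recall the z-score formula: z = (x - mu) / sigma
Step 2: Substitute values: z = (53 - 82) / 15
Step 3: z = -29 / 15 = -1.9333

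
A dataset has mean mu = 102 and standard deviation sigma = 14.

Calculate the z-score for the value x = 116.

1

Step 1: Recall the z-score formula: z = (x - mu) / sigma
Step 2: Substitute values: z = (116 - 102) / 14
Step 3: z = 14 / 14 = 1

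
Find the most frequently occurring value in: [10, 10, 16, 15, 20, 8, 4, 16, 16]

16

Step 1: Count the frequency of each value:
  4: appears 1 time(s)
  8: appears 1 time(s)
  10: appears 2 time(s)
  15: appears 1 time(s)
  16: appears 3 time(s)
  20: appears 1 time(s)
Step 2: The value 16 appears most frequently (3 times).
Step 3: Mode = 16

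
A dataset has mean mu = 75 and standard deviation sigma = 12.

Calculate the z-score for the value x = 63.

-1

Step 1: Recall the z-score formula: z = (x - mu) / sigma
Step 2: Substitute values: z = (63 - 75) / 12
Step 3: z = -12 / 12 = -1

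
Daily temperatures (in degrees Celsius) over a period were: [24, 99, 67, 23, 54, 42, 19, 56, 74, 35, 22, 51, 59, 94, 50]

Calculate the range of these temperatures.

80

Step 1: Identify the maximum value: max = 99
Step 2: Identify the minimum value: min = 19
Step 3: Range = max - min = 99 - 19 = 80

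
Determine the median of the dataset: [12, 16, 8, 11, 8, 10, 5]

10

Step 1: Sort the data in ascending order: [5, 8, 8, 10, 11, 12, 16]
Step 2: The number of values is n = 7.
Step 3: Since n is odd, the median is the middle value at position 4: 10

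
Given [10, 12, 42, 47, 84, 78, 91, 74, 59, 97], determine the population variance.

872.04

Step 1: Compute the mean: (10 + 12 + 42 + 47 + 84 + 78 + 91 + 74 + 59 + 97) / 10 = 59.4
Step 2: Compute squared deviations from the mean:
  (10 - 59.4)^2 = 2440.36
  (12 - 59.4)^2 = 2246.76
  (42 - 59.4)^2 = 302.76
  (47 - 59.4)^2 = 153.76
  (84 - 59.4)^2 = 605.16
  (78 - 59.4)^2 = 345.96
  (91 - 59.4)^2 = 998.56
  (74 - 59.4)^2 = 213.16
  (59 - 59.4)^2 = 0.16
  (97 - 59.4)^2 = 1413.76
Step 3: Sum of squared deviations = 8720.4
Step 4: Population variance = 8720.4 / 10 = 872.04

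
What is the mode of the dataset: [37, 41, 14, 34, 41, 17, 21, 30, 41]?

41

Step 1: Count the frequency of each value:
  14: appears 1 time(s)
  17: appears 1 time(s)
  21: appears 1 time(s)
  30: appears 1 time(s)
  34: appears 1 time(s)
  37: appears 1 time(s)
  41: appears 3 time(s)
Step 2: The value 41 appears most frequently (3 times).
Step 3: Mode = 41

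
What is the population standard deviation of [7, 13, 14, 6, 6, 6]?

3.448

Step 1: Compute the mean: 8.6667
Step 2: Sum of squared deviations from the mean: 71.3333
Step 3: Population variance = 71.3333 / 6 = 11.8889
Step 4: Standard deviation = sqrt(11.8889) = 3.448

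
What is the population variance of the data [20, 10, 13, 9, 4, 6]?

26.8889

Step 1: Compute the mean: (20 + 10 + 13 + 9 + 4 + 6) / 6 = 10.3333
Step 2: Compute squared deviations from the mean:
  (20 - 10.3333)^2 = 93.4444
  (10 - 10.3333)^2 = 0.1111
  (13 - 10.3333)^2 = 7.1111
  (9 - 10.3333)^2 = 1.7778
  (4 - 10.3333)^2 = 40.1111
  (6 - 10.3333)^2 = 18.7778
Step 3: Sum of squared deviations = 161.3333
Step 4: Population variance = 161.3333 / 6 = 26.8889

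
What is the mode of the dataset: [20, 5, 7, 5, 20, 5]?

5

Step 1: Count the frequency of each value:
  5: appears 3 time(s)
  7: appears 1 time(s)
  20: appears 2 time(s)
Step 2: The value 5 appears most frequently (3 times).
Step 3: Mode = 5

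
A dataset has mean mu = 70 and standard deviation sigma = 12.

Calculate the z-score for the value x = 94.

2

Step 1: Recall the z-score formula: z = (x - mu) / sigma
Step 2: Substitute values: z = (94 - 70) / 12
Step 3: z = 24 / 12 = 2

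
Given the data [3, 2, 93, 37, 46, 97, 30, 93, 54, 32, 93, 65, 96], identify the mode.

93

Step 1: Count the frequency of each value:
  2: appears 1 time(s)
  3: appears 1 time(s)
  30: appears 1 time(s)
  32: appears 1 time(s)
  37: appears 1 time(s)
  46: appears 1 time(s)
  54: appears 1 time(s)
  65: appears 1 time(s)
  93: appears 3 time(s)
  96: appears 1 time(s)
  97: appears 1 time(s)
Step 2: The value 93 appears most frequently (3 times).
Step 3: Mode = 93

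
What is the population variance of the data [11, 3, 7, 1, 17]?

32.96

Step 1: Compute the mean: (11 + 3 + 7 + 1 + 17) / 5 = 7.8
Step 2: Compute squared deviations from the mean:
  (11 - 7.8)^2 = 10.24
  (3 - 7.8)^2 = 23.04
  (7 - 7.8)^2 = 0.64
  (1 - 7.8)^2 = 46.24
  (17 - 7.8)^2 = 84.64
Step 3: Sum of squared deviations = 164.8
Step 4: Population variance = 164.8 / 5 = 32.96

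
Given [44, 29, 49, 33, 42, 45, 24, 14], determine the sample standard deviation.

12.1185

Step 1: Compute the mean: 35
Step 2: Sum of squared deviations from the mean: 1028
Step 3: Sample variance = 1028 / 7 = 146.8571
Step 4: Standard deviation = sqrt(146.8571) = 12.1185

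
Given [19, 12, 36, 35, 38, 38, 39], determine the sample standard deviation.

10.8628

Step 1: Compute the mean: 31
Step 2: Sum of squared deviations from the mean: 708
Step 3: Sample variance = 708 / 6 = 118
Step 4: Standard deviation = sqrt(118) = 10.8628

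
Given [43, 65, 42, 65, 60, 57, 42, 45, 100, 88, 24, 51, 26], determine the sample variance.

478.2692

Step 1: Compute the mean: (43 + 65 + 42 + 65 + 60 + 57 + 42 + 45 + 100 + 88 + 24 + 51 + 26) / 13 = 54.4615
Step 2: Compute squared deviations from the mean:
  (43 - 54.4615)^2 = 131.3669
  (65 - 54.4615)^2 = 111.0592
  (42 - 54.4615)^2 = 155.2899
  (65 - 54.4615)^2 = 111.0592
  (60 - 54.4615)^2 = 30.6746
  (57 - 54.4615)^2 = 6.4438
  (42 - 54.4615)^2 = 155.2899
  (45 - 54.4615)^2 = 89.5207
  (100 - 54.4615)^2 = 2073.7515
  (88 - 54.4615)^2 = 1124.8284
  (24 - 54.4615)^2 = 927.9053
  (51 - 54.4615)^2 = 11.9822
  (26 - 54.4615)^2 = 810.0592
Step 3: Sum of squared deviations = 5739.2308
Step 4: Sample variance = 5739.2308 / 12 = 478.2692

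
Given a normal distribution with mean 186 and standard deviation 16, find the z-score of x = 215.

1.8125

Step 1: Recall the z-score formula: z = (x - mu) / sigma
Step 2: Substitute values: z = (215 - 186) / 16
Step 3: z = 29 / 16 = 1.8125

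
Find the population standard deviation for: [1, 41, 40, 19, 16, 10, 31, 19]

13.2518

Step 1: Compute the mean: 22.125
Step 2: Sum of squared deviations from the mean: 1404.875
Step 3: Population variance = 1404.875 / 8 = 175.6094
Step 4: Standard deviation = sqrt(175.6094) = 13.2518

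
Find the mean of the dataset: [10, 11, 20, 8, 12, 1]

10.3333

Step 1: Sum all values: 10 + 11 + 20 + 8 + 12 + 1 = 62
Step 2: Count the number of values: n = 6
Step 3: Mean = sum / n = 62 / 6 = 10.3333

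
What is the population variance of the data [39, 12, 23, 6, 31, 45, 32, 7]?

191.9844

Step 1: Compute the mean: (39 + 12 + 23 + 6 + 31 + 45 + 32 + 7) / 8 = 24.375
Step 2: Compute squared deviations from the mean:
  (39 - 24.375)^2 = 213.8906
  (12 - 24.375)^2 = 153.1406
  (23 - 24.375)^2 = 1.8906
  (6 - 24.375)^2 = 337.6406
  (31 - 24.375)^2 = 43.8906
  (45 - 24.375)^2 = 425.3906
  (32 - 24.375)^2 = 58.1406
  (7 - 24.375)^2 = 301.8906
Step 3: Sum of squared deviations = 1535.875
Step 4: Population variance = 1535.875 / 8 = 191.9844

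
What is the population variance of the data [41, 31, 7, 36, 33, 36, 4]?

191.2653

Step 1: Compute the mean: (41 + 31 + 7 + 36 + 33 + 36 + 4) / 7 = 26.8571
Step 2: Compute squared deviations from the mean:
  (41 - 26.8571)^2 = 200.0204
  (31 - 26.8571)^2 = 17.1633
  (7 - 26.8571)^2 = 394.3061
  (36 - 26.8571)^2 = 83.5918
  (33 - 26.8571)^2 = 37.7347
  (36 - 26.8571)^2 = 83.5918
  (4 - 26.8571)^2 = 522.449
Step 3: Sum of squared deviations = 1338.8571
Step 4: Population variance = 1338.8571 / 7 = 191.2653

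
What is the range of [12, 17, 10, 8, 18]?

10

Step 1: Identify the maximum value: max = 18
Step 2: Identify the minimum value: min = 8
Step 3: Range = max - min = 18 - 8 = 10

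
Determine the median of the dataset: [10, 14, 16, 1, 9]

10

Step 1: Sort the data in ascending order: [1, 9, 10, 14, 16]
Step 2: The number of values is n = 5.
Step 3: Since n is odd, the median is the middle value at position 3: 10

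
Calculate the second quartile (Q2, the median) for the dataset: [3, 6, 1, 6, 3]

3

Step 1: Sort the data: [1, 3, 3, 6, 6]
Step 2: n = 5
Step 3: Q2 is the median. Since n is odd, it is the middle value at position 3: 3
Step 4: Q2 = 3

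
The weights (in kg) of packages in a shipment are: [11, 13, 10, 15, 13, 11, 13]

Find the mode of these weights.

13

Step 1: Count the frequency of each value:
  10: appears 1 time(s)
  11: appears 2 time(s)
  13: appears 3 time(s)
  15: appears 1 time(s)
Step 2: The value 13 appears most frequently (3 times).
Step 3: Mode = 13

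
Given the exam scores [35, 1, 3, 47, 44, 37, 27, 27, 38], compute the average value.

28.7778

Step 1: Sum all values: 35 + 1 + 3 + 47 + 44 + 37 + 27 + 27 + 38 = 259
Step 2: Count the number of values: n = 9
Step 3: Mean = sum / n = 259 / 9 = 28.7778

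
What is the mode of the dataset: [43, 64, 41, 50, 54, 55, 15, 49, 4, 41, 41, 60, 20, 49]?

41

Step 1: Count the frequency of each value:
  4: appears 1 time(s)
  15: appears 1 time(s)
  20: appears 1 time(s)
  41: appears 3 time(s)
  43: appears 1 time(s)
  49: appears 2 time(s)
  50: appears 1 time(s)
  54: appears 1 time(s)
  55: appears 1 time(s)
  60: appears 1 time(s)
  64: appears 1 time(s)
Step 2: The value 41 appears most frequently (3 times).
Step 3: Mode = 41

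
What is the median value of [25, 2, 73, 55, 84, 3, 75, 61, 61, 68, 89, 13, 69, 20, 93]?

61

Step 1: Sort the data in ascending order: [2, 3, 13, 20, 25, 55, 61, 61, 68, 69, 73, 75, 84, 89, 93]
Step 2: The number of values is n = 15.
Step 3: Since n is odd, the median is the middle value at position 8: 61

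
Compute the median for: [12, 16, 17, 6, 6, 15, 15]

15

Step 1: Sort the data in ascending order: [6, 6, 12, 15, 15, 16, 17]
Step 2: The number of values is n = 7.
Step 3: Since n is odd, the median is the middle value at position 4: 15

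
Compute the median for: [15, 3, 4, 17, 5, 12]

8.5

Step 1: Sort the data in ascending order: [3, 4, 5, 12, 15, 17]
Step 2: The number of values is n = 6.
Step 3: Since n is even, the median is the average of positions 3 and 4:
  Median = (5 + 12) / 2 = 8.5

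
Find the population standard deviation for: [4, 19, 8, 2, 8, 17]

6.2893

Step 1: Compute the mean: 9.6667
Step 2: Sum of squared deviations from the mean: 237.3333
Step 3: Population variance = 237.3333 / 6 = 39.5556
Step 4: Standard deviation = sqrt(39.5556) = 6.2893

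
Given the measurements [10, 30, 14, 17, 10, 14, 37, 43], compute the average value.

21.875

Step 1: Sum all values: 10 + 30 + 14 + 17 + 10 + 14 + 37 + 43 = 175
Step 2: Count the number of values: n = 8
Step 3: Mean = sum / n = 175 / 8 = 21.875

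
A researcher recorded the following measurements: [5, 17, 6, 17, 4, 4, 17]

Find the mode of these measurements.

17

Step 1: Count the frequency of each value:
  4: appears 2 time(s)
  5: appears 1 time(s)
  6: appears 1 time(s)
  17: appears 3 time(s)
Step 2: The value 17 appears most frequently (3 times).
Step 3: Mode = 17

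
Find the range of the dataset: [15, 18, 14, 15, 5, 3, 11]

15

Step 1: Identify the maximum value: max = 18
Step 2: Identify the minimum value: min = 3
Step 3: Range = max - min = 18 - 3 = 15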